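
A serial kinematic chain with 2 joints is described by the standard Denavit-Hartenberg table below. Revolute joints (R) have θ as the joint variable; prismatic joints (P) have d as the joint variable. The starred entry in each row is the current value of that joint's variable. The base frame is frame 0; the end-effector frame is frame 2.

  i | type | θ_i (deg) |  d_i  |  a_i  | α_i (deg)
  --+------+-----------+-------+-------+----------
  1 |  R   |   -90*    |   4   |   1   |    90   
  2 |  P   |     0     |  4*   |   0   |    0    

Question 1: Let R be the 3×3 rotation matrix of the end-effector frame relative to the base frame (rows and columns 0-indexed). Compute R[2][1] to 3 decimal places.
End-effector y-axis (col 1 of R) = (0.0000,0.0000,1.0000)
R[2][1] = 1.0000

1.000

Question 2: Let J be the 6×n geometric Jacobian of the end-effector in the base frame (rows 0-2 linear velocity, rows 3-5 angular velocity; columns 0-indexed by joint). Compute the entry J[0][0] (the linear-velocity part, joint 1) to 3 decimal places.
1.000

axis z_0 = ẑ; lever o_n−o_0 = (-4.0000,-1.0000,4.0000)
cross product → J_v[:, 0] = (1.0000,-4.0000,0.0000)
J_ω[:, 0] = z_0
entry J[0][0] = 1.0000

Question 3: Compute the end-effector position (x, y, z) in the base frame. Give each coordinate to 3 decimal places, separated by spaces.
after link 1: o_1 = (0.0000, -1.0000, 4.0000)
after link 2: o_2 = (-4.0000, -1.0000, 4.0000)

-4.000 -1.000 4.000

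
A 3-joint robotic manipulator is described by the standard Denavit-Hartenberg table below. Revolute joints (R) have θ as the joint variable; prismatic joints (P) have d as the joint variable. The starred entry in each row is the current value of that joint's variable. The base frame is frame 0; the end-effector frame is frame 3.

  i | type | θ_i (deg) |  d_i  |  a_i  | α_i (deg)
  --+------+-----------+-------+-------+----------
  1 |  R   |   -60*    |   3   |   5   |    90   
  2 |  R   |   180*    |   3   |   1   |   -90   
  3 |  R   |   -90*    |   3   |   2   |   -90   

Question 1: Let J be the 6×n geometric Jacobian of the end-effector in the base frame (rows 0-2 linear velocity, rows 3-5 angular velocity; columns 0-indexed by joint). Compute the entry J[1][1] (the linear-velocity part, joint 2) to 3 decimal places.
axis z_1 = (-0.8660,-0.5000,0.0000); lever o_n−o_1 = (-4.8301,-1.6340,-3.0000)
cross product → J_v[:, 1] = (1.5000,-2.5981,-1.0000)
J_ω[:, 1] = z_1
entry J[1][1] = -2.5981

-2.598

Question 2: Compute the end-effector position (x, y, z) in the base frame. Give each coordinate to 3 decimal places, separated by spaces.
after link 1: o_1 = (2.5000, -4.3301, 3.0000)
after link 2: o_2 = (-0.5981, -4.9641, 3.0000)
after link 3: o_3 = (-2.3301, -5.9641, 0.0000)

-2.330 -5.964 0.000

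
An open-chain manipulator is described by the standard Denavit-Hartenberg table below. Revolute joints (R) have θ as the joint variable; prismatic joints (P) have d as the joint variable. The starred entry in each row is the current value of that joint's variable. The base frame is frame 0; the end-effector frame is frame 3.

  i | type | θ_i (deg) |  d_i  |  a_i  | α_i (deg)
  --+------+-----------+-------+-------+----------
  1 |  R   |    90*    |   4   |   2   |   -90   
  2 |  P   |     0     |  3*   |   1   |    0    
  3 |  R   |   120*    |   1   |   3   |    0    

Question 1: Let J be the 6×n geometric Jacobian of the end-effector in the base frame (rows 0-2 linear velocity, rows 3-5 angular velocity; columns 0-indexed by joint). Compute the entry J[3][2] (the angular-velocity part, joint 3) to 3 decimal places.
-1.000

axis z_2 = (-1.0000,0.0000,0.0000); lever o_n−o_2 = (-1.0000,-1.5000,-2.5981)
cross product → J_v[:, 2] = (-0.0000,-2.5981,1.5000)
J_ω[:, 2] = z_2
entry J[3][2] = -1.0000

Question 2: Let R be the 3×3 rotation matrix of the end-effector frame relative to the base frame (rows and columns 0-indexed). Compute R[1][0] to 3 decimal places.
-0.500

End-effector x-axis (col 0 of R) = (-0.0000,-0.5000,-0.8660)
R[1][0] = -0.5000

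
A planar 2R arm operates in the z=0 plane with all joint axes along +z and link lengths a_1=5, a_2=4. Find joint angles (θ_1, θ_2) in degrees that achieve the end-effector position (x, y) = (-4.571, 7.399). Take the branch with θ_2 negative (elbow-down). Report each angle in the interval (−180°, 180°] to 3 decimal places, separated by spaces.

cos θ_2 = (75.6392−5²−4²)/(2·5·4) = 0.8660; θ_2 = -30.0051° (elbow-down)
β = atan2(7.3990,-4.5710) = 121.7072°; ψ = atan2(-2.0003,8.4639) = -13.2969°
θ_1 = β − ψ = 135.0041°

135.004 -30.005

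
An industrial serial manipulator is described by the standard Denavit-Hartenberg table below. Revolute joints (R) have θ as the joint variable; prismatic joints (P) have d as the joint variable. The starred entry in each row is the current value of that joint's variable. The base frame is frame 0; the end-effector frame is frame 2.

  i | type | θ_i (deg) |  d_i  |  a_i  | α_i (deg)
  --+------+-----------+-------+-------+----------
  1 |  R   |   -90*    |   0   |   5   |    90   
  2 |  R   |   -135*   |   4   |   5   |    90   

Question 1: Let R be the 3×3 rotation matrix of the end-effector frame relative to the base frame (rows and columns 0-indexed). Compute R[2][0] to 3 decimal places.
-0.707

End-effector x-axis (col 0 of R) = (-0.0000,0.7071,-0.7071)
R[2][0] = -0.7071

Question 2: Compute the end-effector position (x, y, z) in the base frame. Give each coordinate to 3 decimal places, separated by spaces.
after link 1: o_1 = (0.0000, -5.0000, 0.0000)
after link 2: o_2 = (-4.0000, -1.4645, -3.5355)

-4.000 -1.464 -3.536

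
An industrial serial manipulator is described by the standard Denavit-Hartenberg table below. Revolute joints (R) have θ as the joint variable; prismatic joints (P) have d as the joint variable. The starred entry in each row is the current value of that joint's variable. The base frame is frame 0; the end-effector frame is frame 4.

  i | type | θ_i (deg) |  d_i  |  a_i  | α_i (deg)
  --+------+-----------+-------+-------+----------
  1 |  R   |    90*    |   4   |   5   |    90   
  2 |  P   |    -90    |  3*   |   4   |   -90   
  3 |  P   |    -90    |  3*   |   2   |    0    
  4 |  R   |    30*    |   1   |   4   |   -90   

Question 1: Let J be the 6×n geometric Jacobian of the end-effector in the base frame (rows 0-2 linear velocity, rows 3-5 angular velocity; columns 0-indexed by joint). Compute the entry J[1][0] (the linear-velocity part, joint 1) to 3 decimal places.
8.464

axis z_0 = ẑ; lever o_n−o_0 = (8.4641,9.0000,-2.0000)
cross product → J_v[:, 0] = (-9.0000,8.4641,0.0000)
J_ω[:, 0] = z_0
entry J[1][0] = 8.4641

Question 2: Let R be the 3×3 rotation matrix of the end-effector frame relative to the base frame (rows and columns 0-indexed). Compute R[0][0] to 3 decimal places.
0.866

End-effector x-axis (col 0 of R) = (0.8660,-0.0000,-0.5000)
R[0][0] = 0.8660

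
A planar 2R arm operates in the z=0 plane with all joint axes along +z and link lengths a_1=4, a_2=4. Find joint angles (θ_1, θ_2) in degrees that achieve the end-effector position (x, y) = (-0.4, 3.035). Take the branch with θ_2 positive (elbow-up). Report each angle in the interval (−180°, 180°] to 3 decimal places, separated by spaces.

cos θ_2 = (9.3712−4²−4²)/(2·4·4) = -0.7071; θ_2 = 135.0034° (elbow-up)
β = atan2(3.0350,-0.4000) = 97.5081°; ψ = atan2(2.8283,1.1714) = 67.5017°
θ_1 = β − ψ = 30.0063°

30.006 135.003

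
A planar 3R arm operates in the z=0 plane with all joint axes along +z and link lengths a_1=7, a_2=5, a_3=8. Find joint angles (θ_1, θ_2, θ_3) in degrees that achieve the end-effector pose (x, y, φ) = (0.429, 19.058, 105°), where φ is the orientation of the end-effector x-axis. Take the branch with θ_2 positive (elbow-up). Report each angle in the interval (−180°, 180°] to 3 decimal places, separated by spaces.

65.122 29.986 9.891

wrist centre = target − a_3·(cos φ, sin φ) = (2.4996, 11.3306)
cos θ_2 = (134.6301−7²−5²)/(2·7·5) = 0.8661; θ_2 = 29.9864° (elbow-up)
β = atan2(11.3306,2.4996) = 77.5597°; ψ = atan2(2.4990,11.3307) = 12.4374°
θ_1 = β − ψ = 65.1223°
θ_3 = φ − θ_1 − θ_2 = 9.8913° (wrapped to (-180°,180°])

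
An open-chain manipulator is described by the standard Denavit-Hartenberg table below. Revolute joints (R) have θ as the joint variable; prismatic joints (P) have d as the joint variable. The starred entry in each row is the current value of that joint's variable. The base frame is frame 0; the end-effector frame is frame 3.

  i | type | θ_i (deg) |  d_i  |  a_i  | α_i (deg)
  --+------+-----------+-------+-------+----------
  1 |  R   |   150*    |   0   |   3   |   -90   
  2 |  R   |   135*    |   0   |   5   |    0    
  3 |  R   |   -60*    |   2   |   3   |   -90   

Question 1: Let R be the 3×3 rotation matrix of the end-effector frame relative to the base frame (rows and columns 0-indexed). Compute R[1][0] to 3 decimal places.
0.129

End-effector x-axis (col 0 of R) = (-0.2241,0.1294,-0.9659)
R[1][0] = 0.1294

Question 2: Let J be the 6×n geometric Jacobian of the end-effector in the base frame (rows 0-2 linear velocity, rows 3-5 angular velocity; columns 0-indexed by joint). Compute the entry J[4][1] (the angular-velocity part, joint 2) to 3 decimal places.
axis z_1 = (-0.5000,-0.8660,0.0000); lever o_n−o_1 = (1.3894,-3.1116,-6.4333)
cross product → J_v[:, 1] = (5.5714,-3.2167,2.7591)
J_ω[:, 1] = z_1
entry J[4][1] = -0.8660

-0.866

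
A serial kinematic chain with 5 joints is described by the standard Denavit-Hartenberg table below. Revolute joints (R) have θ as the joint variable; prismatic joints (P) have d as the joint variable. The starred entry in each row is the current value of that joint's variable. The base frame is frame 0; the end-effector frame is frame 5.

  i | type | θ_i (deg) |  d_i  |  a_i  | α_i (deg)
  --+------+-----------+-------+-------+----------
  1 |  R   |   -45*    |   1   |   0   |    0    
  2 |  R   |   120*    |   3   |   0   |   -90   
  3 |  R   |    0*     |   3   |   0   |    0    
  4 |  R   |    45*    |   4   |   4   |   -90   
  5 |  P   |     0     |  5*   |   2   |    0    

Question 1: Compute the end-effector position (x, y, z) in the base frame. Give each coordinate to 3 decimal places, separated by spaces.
after link 1: o_1 = (0.0000, 0.0000, 1.0000)
after link 2: o_2 = (0.0000, 0.0000, 4.0000)
after link 3: o_3 = (-2.8978, 0.7765, 4.0000)
after link 4: o_4 = (-6.0294, 4.5438, 1.1716)
after link 5: o_5 = (-6.5785, 2.4947, -3.7782)

-6.578 2.495 -3.778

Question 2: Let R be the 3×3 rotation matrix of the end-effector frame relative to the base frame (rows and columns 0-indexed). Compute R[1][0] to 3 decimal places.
0.683

End-effector x-axis (col 0 of R) = (0.1830,0.6830,-0.7071)
R[1][0] = 0.6830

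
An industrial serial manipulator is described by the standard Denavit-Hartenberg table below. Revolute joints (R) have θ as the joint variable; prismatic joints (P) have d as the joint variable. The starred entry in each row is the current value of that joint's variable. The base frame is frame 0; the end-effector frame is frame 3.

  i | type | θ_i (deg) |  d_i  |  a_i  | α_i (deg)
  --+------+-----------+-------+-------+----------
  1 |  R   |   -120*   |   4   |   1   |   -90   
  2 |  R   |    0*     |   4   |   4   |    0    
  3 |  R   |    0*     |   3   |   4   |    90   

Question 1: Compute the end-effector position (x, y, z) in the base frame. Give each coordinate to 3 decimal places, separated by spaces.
after link 1: o_1 = (-0.5000, -0.8660, 4.0000)
after link 2: o_2 = (0.9641, -6.3301, 4.0000)
after link 3: o_3 = (1.5622, -11.2942, 4.0000)

1.562 -11.294 4.000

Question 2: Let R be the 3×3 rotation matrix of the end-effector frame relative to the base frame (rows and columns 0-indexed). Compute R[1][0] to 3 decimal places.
-0.866

End-effector x-axis (col 0 of R) = (-0.5000,-0.8660,0.0000)
R[1][0] = -0.8660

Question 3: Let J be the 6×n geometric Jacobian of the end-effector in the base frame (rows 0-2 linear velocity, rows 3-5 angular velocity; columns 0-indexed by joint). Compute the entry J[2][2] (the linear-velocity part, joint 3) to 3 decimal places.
axis z_2 = (0.8660,-0.5000,0.0000); lever o_n−o_2 = (0.5981,-4.9641,0.0000)
cross product → J_v[:, 2] = (0.0000,0.0000,-4.0000)
J_ω[:, 2] = z_2
entry J[2][2] = -4.0000

-4.000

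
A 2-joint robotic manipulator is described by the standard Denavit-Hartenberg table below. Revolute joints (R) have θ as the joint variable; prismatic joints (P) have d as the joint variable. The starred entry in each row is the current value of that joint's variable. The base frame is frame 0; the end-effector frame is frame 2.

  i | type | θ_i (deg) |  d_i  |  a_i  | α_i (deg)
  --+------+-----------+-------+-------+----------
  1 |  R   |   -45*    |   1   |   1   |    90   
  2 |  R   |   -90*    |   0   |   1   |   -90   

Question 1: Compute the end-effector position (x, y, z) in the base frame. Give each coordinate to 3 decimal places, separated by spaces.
after link 1: o_1 = (0.7071, -0.7071, 1.0000)
after link 2: o_2 = (0.7071, -0.7071, 0.0000)

0.707 -0.707 0.000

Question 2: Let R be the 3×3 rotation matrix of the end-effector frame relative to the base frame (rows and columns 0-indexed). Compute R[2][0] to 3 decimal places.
-1.000

End-effector x-axis (col 0 of R) = (0.0000,-0.0000,-1.0000)
R[2][0] = -1.0000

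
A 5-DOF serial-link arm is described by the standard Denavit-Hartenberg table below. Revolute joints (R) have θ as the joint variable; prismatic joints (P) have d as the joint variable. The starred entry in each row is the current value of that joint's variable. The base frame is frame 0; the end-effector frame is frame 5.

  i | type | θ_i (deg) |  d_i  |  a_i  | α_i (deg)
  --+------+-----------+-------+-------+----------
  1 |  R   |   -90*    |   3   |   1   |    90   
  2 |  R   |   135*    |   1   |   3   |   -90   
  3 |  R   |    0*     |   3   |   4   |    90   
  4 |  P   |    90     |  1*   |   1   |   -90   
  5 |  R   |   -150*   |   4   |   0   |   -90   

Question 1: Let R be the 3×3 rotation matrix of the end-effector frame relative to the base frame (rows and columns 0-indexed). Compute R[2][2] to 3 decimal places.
End-effector z-axis (col 2 of R) = (-0.8660,0.3536,-0.3536)
R[2][2] = -0.3536

-0.354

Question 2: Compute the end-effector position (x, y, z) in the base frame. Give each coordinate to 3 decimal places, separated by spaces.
after link 1: o_1 = (0.0000, -1.0000, 3.0000)
after link 2: o_2 = (-1.0000, 1.1213, 5.1213)
after link 3: o_3 = (-1.0000, 6.0711, 5.8284)
after link 4: o_4 = (-2.0000, 6.7782, 5.1213)
after link 5: o_5 = (-2.0000, 3.9497, 2.2929)

-2.000 3.950 2.293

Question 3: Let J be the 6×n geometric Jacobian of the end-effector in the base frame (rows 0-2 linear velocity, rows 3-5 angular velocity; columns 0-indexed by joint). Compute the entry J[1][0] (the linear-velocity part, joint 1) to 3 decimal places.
-2.000

axis z_0 = ẑ; lever o_n−o_0 = (-2.0000,3.9497,2.2929)
cross product → J_v[:, 0] = (-3.9497,-2.0000,0.0000)
J_ω[:, 0] = z_0
entry J[1][0] = -2.0000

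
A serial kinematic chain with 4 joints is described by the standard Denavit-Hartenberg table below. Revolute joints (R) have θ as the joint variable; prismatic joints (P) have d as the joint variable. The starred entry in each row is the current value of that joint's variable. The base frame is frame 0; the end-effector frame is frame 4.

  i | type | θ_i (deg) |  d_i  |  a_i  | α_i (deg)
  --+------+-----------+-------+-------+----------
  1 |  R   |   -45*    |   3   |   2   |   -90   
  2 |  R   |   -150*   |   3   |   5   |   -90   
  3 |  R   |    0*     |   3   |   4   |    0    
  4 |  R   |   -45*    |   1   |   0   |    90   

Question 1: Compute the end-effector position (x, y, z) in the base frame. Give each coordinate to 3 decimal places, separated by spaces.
after link 1: o_1 = (1.4142, -1.4142, 3.0000)
after link 2: o_2 = (0.4737, 3.7690, 5.5000)
after link 3: o_3 = (-0.9152, 5.1578, 10.0981)
after link 4: o_4 = (-0.5616, 4.8042, 10.9641)

-0.562 4.804 10.964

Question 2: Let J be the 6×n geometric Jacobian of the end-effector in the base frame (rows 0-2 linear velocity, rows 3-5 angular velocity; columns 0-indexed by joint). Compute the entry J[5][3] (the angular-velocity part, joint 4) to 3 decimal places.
axis z_3 = (0.3536,-0.3536,0.8660); lever o_n−o_3 = (0.3536,-0.3536,0.8660)
cross product → J_v[:, 3] = (0.0000,-0.0000,-0.0000)
J_ω[:, 3] = z_3
entry J[5][3] = 0.8660

0.866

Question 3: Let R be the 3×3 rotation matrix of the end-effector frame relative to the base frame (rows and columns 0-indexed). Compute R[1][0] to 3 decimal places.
End-effector x-axis (col 0 of R) = (0.0670,0.9330,0.3536)
R[1][0] = 0.9330

0.933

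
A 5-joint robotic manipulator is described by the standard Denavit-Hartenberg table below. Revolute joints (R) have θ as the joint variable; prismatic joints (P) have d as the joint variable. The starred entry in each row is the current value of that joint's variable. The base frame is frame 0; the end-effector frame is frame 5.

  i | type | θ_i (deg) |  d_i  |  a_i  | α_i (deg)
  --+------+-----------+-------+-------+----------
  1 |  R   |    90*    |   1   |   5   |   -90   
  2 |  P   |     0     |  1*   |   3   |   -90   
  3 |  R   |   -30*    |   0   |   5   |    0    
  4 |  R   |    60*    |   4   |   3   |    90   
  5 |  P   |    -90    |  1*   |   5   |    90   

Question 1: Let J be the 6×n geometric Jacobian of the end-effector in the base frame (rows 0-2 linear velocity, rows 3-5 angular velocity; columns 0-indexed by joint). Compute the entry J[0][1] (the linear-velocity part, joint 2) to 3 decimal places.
-1.000

prismatic axis z_1 = (-1.0000,0.0000,0.0000)
J_v[:, 1] = z_1; J_ω[:, 1] = (0,0,0)
entry J[0][1] = -1.0000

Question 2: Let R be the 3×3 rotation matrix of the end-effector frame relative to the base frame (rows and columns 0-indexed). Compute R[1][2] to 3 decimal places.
End-effector z-axis (col 2 of R) = (-0.5000,-0.8660,0.0000)
R[1][2] = -0.8660

-0.866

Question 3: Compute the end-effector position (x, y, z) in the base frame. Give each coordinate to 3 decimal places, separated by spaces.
after link 1: o_1 = (0.0000, 5.0000, 1.0000)
after link 2: o_2 = (-1.0000, 8.0000, 1.0000)
after link 3: o_3 = (-3.5000, 12.3301, 1.0000)
after link 4: o_4 = (-2.0000, 14.9282, -3.0000)
after link 5: o_5 = (-2.8660, 15.4282, 2.0000)

-2.866 15.428 2.000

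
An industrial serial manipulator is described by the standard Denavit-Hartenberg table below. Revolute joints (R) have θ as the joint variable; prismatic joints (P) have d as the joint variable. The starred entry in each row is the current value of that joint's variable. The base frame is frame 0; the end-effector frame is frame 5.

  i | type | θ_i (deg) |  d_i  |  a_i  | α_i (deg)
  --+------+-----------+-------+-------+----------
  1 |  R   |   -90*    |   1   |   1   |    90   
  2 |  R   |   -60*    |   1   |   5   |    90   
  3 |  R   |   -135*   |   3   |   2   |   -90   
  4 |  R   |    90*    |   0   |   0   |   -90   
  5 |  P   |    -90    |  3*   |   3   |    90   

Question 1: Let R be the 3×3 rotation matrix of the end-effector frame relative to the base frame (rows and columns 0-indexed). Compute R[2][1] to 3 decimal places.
End-effector y-axis (col 1 of R) = (-0.7071,-0.3536,-0.6124)
R[2][1] = -0.6124

-0.612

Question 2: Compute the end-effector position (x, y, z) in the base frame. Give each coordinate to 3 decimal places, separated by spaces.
0.414 -2.316 -7.280

after link 1: o_1 = (0.0000, -1.0000, 1.0000)
after link 2: o_2 = (-1.0000, -3.5000, -3.3301)
after link 3: o_3 = (0.4142, -0.1948, -3.6054)
after link 4: o_4 = (0.4142, -0.1948, -3.6054)
after link 5: o_5 = (0.4142, -2.3161, -7.2796)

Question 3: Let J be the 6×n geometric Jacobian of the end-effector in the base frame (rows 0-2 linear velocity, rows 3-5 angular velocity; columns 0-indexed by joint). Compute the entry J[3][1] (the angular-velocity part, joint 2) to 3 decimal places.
-1.000

axis z_1 = (-1.0000,-0.0000,0.0000); lever o_n−o_1 = (0.4142,-1.3161,-8.2796)
cross product → J_v[:, 1] = (0.0000,-8.2796,1.3161)
J_ω[:, 1] = z_1
entry J[3][1] = -1.0000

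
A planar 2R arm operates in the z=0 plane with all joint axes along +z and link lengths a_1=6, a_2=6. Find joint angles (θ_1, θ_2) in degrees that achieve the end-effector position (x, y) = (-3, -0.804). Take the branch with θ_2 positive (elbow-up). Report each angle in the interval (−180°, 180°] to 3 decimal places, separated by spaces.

120.003 150.000

cos θ_2 = (9.6464−6²−6²)/(2·6·6) = -0.8660; θ_2 = 149.9996° (elbow-up)
β = atan2(-0.8040,-3.0000) = -164.9973°; ψ = atan2(3.0000,0.8039) = 74.9998°
θ_1 = β − ψ = -239.9971°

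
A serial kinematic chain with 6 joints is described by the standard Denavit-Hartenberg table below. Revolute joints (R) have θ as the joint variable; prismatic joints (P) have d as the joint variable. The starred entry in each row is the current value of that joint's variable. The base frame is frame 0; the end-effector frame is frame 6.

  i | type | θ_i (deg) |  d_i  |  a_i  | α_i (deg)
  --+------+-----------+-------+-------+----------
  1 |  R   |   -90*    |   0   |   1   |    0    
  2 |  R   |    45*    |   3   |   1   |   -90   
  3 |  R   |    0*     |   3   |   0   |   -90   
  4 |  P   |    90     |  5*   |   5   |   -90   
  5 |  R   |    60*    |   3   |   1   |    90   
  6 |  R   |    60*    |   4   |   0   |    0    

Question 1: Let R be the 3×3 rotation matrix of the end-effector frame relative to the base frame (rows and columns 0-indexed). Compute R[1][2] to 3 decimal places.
End-effector z-axis (col 2 of R) = (-0.6124,-0.6124,-0.5000)
R[1][2] = -0.6124

-0.612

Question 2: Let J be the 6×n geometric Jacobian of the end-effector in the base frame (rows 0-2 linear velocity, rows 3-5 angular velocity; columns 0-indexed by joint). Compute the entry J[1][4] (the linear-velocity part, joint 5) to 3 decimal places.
-0.802

axis z_4 = (-0.7071,0.7071,-0.0000); lever o_n−o_4 = (-4.9244,-0.6817,-1.1340)
cross product → J_v[:, 4] = (-0.8018,-0.8018,3.9641)
J_ω[:, 4] = z_4
entry J[1][4] = -0.8018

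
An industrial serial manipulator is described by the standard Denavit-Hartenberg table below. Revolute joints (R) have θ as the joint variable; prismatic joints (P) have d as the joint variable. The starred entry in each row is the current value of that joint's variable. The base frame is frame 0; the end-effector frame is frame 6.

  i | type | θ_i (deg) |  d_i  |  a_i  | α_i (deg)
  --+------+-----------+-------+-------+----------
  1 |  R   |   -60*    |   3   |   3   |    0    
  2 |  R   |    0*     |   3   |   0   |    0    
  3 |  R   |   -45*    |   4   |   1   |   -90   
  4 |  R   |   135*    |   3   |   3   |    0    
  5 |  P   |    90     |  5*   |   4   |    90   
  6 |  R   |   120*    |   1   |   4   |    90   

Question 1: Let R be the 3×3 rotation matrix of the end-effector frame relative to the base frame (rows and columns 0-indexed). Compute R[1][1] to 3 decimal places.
0.683

End-effector y-axis (col 1 of R) = (0.1830,0.6830,-0.7071)
R[1][1] = 0.6830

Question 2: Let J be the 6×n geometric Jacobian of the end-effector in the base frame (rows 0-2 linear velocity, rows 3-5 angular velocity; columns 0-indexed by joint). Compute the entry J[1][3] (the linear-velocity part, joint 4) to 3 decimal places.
1.366

axis z_3 = (0.9659,-0.2588,0.0000); lever o_n−o_3 = (12.1715,1.1309,-1.4142)
cross product → J_v[:, 3] = (0.3660,1.3660,4.2426)
J_ω[:, 3] = z_3
entry J[1][3] = 1.3660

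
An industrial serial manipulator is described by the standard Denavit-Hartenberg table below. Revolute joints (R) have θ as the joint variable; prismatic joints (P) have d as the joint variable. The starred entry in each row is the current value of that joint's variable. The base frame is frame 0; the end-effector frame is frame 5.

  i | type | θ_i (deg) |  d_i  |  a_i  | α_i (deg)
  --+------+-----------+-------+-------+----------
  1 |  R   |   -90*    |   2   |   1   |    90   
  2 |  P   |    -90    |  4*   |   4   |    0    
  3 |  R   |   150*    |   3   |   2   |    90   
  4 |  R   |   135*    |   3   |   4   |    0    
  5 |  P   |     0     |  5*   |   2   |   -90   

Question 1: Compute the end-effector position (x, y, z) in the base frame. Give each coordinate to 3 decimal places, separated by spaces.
-11.243 -6.807 -7.942

after link 1: o_1 = (0.0000, -1.0000, 2.0000)
after link 2: o_2 = (-4.0000, -1.0000, -2.0000)
after link 3: o_3 = (-7.0000, -2.0000, -0.2679)
after link 4: o_4 = (-9.8284, -3.1839, -4.2174)
after link 5: o_5 = (-11.2426, -6.8069, -7.9422)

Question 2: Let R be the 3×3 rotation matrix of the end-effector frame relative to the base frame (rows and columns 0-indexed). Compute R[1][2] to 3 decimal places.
0.354

End-effector z-axis (col 2 of R) = (0.7071,0.3536,-0.6124)
R[1][2] = 0.3536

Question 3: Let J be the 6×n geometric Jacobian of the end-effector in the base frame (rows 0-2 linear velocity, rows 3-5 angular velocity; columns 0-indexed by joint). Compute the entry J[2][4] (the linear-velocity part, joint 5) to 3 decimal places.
prismatic axis z_4 = (-0.0000,-0.8660,-0.5000)
J_v[:, 4] = z_4; J_ω[:, 4] = (0,0,0)
entry J[2][4] = -0.5000

-0.500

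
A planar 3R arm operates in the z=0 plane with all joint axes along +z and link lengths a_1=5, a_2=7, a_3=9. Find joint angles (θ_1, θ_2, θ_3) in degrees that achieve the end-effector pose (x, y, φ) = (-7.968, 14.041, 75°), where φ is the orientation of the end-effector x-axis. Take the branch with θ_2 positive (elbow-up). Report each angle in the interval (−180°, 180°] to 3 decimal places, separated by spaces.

wrist centre = target − a_3·(cos φ, sin φ) = (-10.2974, 5.3477)
cos θ_2 = (134.6334−5²−7²)/(2·5·7) = 0.8662; θ_2 = 29.9810° (elbow-up)
β = atan2(5.3477,-10.2974) = 152.5561°; ψ = atan2(3.4980,11.0633) = 17.5458°
θ_1 = β − ψ = 135.0103°
θ_3 = φ − θ_1 − θ_2 = -89.9912° (wrapped to (-180°,180°])

135.010 29.981 -89.991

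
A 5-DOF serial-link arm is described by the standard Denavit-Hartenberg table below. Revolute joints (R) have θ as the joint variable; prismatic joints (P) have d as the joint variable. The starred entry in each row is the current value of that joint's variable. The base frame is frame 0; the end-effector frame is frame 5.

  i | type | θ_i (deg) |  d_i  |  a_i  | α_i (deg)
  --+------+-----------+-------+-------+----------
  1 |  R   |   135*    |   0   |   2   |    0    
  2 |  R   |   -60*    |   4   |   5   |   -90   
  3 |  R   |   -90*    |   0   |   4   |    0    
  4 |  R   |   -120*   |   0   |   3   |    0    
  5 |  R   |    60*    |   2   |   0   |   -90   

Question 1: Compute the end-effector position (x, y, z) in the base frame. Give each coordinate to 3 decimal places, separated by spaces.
after link 1: o_1 = (-1.4142, 1.4142, 0.0000)
after link 2: o_2 = (-0.1201, 6.2438, 4.0000)
after link 3: o_3 = (-0.1201, 6.2438, 8.0000)
after link 4: o_4 = (-0.7925, 3.7343, 6.5000)
after link 5: o_5 = (-2.7244, 4.2519, 6.5000)

-2.724 4.252 6.500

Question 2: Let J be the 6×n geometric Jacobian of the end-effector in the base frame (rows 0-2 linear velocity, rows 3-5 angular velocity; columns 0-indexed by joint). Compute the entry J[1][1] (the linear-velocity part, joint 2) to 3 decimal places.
axis z_1 = (0.0000,0.0000,1.0000); lever o_n−o_1 = (-1.3102,2.8377,6.5000)
cross product → J_v[:, 1] = (-2.8377,-1.3102,0.0000)
J_ω[:, 1] = z_1
entry J[1][1] = -1.3102

-1.310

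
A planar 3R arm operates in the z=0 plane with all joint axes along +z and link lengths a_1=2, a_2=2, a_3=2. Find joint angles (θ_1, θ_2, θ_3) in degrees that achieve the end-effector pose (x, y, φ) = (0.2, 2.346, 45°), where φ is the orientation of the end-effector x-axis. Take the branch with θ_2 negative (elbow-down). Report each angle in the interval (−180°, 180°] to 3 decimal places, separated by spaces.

wrist centre = target − a_3·(cos φ, sin φ) = (-1.2142, 0.9318)
cos θ_2 = (2.3425−2²−2²)/(2·2·2) = -0.7072; θ_2 = -135.0061° (elbow-down)
β = atan2(0.9318,-1.2142) = 142.4974°; ψ = atan2(-1.4141,0.5856) = -67.5031°
θ_1 = β − ψ = 210.0005°
θ_3 = φ − θ_1 − θ_2 = -29.9943° (wrapped to (-180°,180°])

-150.000 -135.006 -29.994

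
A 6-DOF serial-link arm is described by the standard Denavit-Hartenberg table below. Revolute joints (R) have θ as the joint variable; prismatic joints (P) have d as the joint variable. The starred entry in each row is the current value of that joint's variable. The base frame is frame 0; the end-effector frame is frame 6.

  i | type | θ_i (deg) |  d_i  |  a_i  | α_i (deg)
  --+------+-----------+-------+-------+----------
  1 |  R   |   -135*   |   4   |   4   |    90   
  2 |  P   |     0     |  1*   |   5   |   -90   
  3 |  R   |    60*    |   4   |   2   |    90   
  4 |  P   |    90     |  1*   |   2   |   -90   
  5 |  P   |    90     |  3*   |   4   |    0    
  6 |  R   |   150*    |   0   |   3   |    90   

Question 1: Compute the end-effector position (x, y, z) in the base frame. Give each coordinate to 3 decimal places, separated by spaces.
after link 1: o_1 = (-2.8284, -2.8284, 4.0000)
after link 2: o_2 = (-7.0711, -5.6569, 4.0000)
after link 3: o_3 = (-6.5534, -7.5887, 8.0000)
after link 4: o_4 = (-7.5194, -7.8475, 10.0000)
after link 5: o_5 = (-4.4321, -3.9145, 10.0000)
after link 6: o_6 = (-6.9417, -4.5869, 8.5000)

-6.942 -4.587 8.500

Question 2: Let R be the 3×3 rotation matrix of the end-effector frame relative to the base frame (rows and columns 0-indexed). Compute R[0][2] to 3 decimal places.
End-effector z-axis (col 2 of R) = (0.4830,0.1294,-0.8660)
R[0][2] = 0.4830

0.483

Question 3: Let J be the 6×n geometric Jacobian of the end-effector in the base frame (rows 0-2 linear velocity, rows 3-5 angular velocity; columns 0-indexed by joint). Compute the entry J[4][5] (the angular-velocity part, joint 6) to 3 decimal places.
0.966

axis z_5 = (-0.2588,0.9659,0.0000); lever o_n−o_5 = (-2.5095,-0.6724,-1.5000)
cross product → J_v[:, 5] = (-1.4489,-0.3882,2.5981)
J_ω[:, 5] = z_5
entry J[4][5] = 0.9659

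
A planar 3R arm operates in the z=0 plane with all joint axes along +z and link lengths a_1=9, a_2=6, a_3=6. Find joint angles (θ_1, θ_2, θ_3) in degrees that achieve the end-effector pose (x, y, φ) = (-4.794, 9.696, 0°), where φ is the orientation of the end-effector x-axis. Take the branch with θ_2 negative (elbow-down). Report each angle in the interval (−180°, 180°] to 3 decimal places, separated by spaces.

150.003 -30.008 -119.995

wrist centre = target − a_3·(cos φ, sin φ) = (-10.7940, 9.6960)
cos θ_2 = (210.5229−9²−6²)/(2·9·6) = 0.8660; θ_2 = -30.0084° (elbow-down)
β = atan2(9.6960,-10.7940) = 138.0674°; ψ = atan2(-3.0008,14.1957) = -11.9358°
θ_1 = β − ψ = 150.0031°
θ_3 = φ − θ_1 − θ_2 = -119.9948° (wrapped to (-180°,180°])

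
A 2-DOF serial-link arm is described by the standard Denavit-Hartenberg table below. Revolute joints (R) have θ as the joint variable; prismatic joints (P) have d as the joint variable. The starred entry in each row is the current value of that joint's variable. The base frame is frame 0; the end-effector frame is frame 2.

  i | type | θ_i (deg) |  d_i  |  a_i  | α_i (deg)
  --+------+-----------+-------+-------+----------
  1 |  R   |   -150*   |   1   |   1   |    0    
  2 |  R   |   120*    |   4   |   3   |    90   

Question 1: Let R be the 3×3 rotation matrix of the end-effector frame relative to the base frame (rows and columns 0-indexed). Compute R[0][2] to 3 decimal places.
End-effector z-axis (col 2 of R) = (-0.5000,-0.8660,0.0000)
R[0][2] = -0.5000

-0.500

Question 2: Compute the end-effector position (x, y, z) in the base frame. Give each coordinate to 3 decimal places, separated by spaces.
after link 1: o_1 = (-0.8660, -0.5000, 1.0000)
after link 2: o_2 = (1.7321, -2.0000, 5.0000)

1.732 -2.000 5.000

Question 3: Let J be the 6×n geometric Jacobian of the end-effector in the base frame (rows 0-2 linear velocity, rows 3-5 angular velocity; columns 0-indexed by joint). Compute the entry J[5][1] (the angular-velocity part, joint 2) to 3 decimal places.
1.000

axis z_1 = (0.0000,0.0000,1.0000); lever o_n−o_1 = (2.5981,-1.5000,4.0000)
cross product → J_v[:, 1] = (1.5000,2.5981,-0.0000)
J_ω[:, 1] = z_1
entry J[5][1] = 1.0000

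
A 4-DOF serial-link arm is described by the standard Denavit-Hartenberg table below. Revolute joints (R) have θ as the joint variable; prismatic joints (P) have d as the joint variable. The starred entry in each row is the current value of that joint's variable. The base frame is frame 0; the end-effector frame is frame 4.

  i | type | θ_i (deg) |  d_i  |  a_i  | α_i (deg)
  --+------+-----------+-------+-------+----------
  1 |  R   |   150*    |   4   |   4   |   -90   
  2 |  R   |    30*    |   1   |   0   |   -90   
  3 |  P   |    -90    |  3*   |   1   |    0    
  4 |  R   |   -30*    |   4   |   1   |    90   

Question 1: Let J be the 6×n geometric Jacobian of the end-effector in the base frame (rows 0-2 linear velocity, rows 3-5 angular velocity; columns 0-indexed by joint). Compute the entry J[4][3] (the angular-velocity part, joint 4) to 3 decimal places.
axis z_3 = (0.4330,-0.2500,-0.8660); lever o_n−o_3 = (1.6740,-1.9665,-3.2141)
cross product → J_v[:, 3] = (-0.8995,-0.0580,-0.4330)
J_ω[:, 3] = z_3
entry J[4][3] = -0.2500

-0.250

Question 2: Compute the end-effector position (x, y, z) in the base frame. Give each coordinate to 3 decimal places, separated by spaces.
-1.491 -2.449 -1.812

after link 1: o_1 = (-3.4641, 2.0000, 4.0000)
after link 2: o_2 = (-3.9641, 1.1340, 4.0000)
after link 3: o_3 = (-3.1651, -0.4821, 1.4019)
after link 4: o_4 = (-1.4910, -2.4486, -1.8122)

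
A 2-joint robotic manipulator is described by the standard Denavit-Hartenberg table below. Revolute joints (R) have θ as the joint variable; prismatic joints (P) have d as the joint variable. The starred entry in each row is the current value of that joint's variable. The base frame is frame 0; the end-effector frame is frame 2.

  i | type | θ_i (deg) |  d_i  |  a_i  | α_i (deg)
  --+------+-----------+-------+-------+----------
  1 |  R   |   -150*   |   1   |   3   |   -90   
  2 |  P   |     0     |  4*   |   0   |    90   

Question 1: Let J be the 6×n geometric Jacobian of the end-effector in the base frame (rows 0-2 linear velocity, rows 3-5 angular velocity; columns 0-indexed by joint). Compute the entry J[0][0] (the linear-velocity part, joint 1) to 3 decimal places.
axis z_0 = ẑ; lever o_n−o_0 = (-0.5981,-4.9641,1.0000)
cross product → J_v[:, 0] = (4.9641,-0.5981,0.0000)
J_ω[:, 0] = z_0
entry J[0][0] = 4.9641

4.964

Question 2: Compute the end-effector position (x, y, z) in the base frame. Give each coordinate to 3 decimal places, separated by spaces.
-0.598 -4.964 1.000

after link 1: o_1 = (-2.5981, -1.5000, 1.0000)
after link 2: o_2 = (-0.5981, -4.9641, 1.0000)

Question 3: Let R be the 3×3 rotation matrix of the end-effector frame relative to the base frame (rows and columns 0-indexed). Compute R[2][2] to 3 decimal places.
End-effector z-axis (col 2 of R) = (0.0000,0.0000,1.0000)
R[2][2] = 1.0000

1.000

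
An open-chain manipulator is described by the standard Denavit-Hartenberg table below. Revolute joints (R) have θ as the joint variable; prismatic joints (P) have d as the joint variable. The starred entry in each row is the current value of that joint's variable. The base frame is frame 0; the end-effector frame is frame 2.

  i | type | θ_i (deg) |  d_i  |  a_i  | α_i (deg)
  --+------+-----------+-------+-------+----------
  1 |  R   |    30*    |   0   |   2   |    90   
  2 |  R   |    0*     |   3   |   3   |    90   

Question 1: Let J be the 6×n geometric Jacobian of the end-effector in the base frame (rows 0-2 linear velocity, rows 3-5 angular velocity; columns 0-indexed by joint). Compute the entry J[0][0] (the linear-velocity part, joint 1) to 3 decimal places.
axis z_0 = ẑ; lever o_n−o_0 = (5.8301,-0.0981,0.0000)
cross product → J_v[:, 0] = (0.0981,5.8301,-0.0000)
J_ω[:, 0] = z_0
entry J[0][0] = 0.0981

0.098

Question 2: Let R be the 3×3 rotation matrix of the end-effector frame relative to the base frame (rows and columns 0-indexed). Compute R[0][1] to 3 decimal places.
End-effector y-axis (col 1 of R) = (0.5000,-0.8660,0.0000)
R[0][1] = 0.5000

0.500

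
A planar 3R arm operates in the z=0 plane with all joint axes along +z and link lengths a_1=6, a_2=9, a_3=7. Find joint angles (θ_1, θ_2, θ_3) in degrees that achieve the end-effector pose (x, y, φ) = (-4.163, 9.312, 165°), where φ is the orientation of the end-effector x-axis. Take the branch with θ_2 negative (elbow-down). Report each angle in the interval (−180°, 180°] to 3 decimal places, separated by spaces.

149.995 -119.996 135.002

wrist centre = target − a_3·(cos φ, sin φ) = (2.5985, 7.5003)
cos θ_2 = (63.0061−6²−9²)/(2·6·9) = -0.4999; θ_2 = -119.9963° (elbow-down)
β = atan2(7.5003,2.5985) = 70.8913°; ψ = atan2(-7.7945,1.5005) = -79.1034°
θ_1 = β − ψ = 149.9947°
θ_3 = φ − θ_1 − θ_2 = 135.0016° (wrapped to (-180°,180°])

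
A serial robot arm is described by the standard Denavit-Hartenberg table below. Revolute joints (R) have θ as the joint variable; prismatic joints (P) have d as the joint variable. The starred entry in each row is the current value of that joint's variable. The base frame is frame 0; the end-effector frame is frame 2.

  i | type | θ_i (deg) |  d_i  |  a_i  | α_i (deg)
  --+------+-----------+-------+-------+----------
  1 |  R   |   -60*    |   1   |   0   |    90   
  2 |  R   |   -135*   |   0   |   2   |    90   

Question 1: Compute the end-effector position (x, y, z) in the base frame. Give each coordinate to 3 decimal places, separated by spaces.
after link 1: o_1 = (0.0000, 0.0000, 1.0000)
after link 2: o_2 = (-0.7071, 1.2247, -0.4142)

-0.707 1.225 -0.414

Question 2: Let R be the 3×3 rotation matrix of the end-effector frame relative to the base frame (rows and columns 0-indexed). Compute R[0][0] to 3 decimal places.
-0.354

End-effector x-axis (col 0 of R) = (-0.3536,0.6124,-0.7071)
R[0][0] = -0.3536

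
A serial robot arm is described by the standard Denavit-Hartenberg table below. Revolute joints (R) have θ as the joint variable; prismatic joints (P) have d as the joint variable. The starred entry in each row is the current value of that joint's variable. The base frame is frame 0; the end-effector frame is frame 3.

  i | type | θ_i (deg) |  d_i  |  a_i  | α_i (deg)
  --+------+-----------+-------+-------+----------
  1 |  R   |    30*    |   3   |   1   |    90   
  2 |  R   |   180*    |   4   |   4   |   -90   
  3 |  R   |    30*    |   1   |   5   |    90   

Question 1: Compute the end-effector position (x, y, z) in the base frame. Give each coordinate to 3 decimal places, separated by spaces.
after link 1: o_1 = (0.8660, 0.5000, 3.0000)
after link 2: o_2 = (-0.5981, -4.9641, 3.0000)
after link 3: o_3 = (-5.5981, -4.9641, 2.0000)

-5.598 -4.964 2.000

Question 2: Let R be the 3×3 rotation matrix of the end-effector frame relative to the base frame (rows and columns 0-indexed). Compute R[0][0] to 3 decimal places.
End-effector x-axis (col 0 of R) = (-1.0000,0.0000,0.0000)
R[0][0] = -1.0000

-1.000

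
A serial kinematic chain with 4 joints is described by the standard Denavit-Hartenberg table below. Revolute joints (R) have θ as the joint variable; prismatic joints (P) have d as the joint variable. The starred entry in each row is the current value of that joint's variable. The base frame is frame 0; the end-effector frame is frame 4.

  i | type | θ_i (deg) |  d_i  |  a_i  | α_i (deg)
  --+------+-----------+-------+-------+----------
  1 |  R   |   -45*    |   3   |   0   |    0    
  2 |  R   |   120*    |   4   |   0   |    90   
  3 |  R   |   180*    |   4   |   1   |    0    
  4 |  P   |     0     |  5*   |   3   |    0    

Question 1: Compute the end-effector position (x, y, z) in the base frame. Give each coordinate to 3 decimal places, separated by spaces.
after link 1: o_1 = (0.0000, 0.0000, 3.0000)
after link 2: o_2 = (0.0000, 0.0000, 7.0000)
after link 3: o_3 = (3.6049, -2.0012, 7.0000)
after link 4: o_4 = (7.6581, -6.1931, 7.0000)

7.658 -6.193 7.000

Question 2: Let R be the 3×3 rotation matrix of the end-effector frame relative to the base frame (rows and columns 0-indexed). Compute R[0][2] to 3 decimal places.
End-effector z-axis (col 2 of R) = (0.9659,-0.2588,0.0000)
R[0][2] = 0.9659

0.966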